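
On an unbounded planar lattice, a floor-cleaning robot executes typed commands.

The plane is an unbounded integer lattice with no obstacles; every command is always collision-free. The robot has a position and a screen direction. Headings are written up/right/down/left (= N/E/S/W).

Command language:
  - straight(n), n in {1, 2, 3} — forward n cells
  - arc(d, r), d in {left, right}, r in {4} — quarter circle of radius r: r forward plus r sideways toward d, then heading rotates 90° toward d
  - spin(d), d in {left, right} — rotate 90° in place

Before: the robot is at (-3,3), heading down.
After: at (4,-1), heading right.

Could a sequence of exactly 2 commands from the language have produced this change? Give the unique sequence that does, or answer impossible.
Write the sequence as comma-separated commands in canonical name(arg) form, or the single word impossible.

key: order matters: swapping arc(left, 4) and straight(3) lands elsewhere
t0: at (-3,3), heading down
t=1 arc(left, 4) ⇒ at (1,-1), heading right
t=2 straight(3) ⇒ at (4,-1), heading right
no other 2-command option fits: unique.

arc(left, 4), straight(3)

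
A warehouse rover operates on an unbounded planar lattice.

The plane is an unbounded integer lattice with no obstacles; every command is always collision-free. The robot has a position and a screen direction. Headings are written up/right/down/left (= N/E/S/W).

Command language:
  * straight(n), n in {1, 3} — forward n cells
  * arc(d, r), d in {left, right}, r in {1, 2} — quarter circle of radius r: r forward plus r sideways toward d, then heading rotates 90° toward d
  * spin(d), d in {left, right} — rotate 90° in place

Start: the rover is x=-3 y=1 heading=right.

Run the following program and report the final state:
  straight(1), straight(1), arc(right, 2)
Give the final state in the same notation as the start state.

start: x=-3 y=1 heading=right
[1] after straight(1): x=-2 y=1 heading=right
[2] after straight(1): x=-1 y=1 heading=right
[3] after arc(right, 2): x=1 y=-1 heading=down

x=1 y=-1 heading=down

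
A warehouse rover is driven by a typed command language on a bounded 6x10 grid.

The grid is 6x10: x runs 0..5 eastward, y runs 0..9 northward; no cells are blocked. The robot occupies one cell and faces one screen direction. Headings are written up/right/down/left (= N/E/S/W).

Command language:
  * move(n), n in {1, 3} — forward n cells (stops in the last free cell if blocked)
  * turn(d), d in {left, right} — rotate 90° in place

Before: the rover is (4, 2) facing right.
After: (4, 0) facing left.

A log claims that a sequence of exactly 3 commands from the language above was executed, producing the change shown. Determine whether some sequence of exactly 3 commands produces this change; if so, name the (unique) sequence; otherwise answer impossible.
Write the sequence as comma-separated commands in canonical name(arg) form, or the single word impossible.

turn(right), move(3), turn(right)

key: move(3) runs into the grid edge before its full distance
start: (4, 2) facing right
step 1 (turn(right)): (4, 2) facing down
step 2 (move(3)): (4, 0) facing down
step 3 (turn(right)): (4, 0) facing left
no rival 3-sequence matches.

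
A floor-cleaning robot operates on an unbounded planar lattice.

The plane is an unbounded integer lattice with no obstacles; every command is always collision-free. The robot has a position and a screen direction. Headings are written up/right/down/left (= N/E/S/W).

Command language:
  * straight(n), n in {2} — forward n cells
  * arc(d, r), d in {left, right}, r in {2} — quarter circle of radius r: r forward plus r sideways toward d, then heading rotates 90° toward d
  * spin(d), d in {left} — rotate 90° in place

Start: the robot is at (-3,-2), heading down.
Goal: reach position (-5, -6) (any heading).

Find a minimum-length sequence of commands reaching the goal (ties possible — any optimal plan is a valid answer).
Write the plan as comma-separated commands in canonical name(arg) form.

t0: at (-3,-2), heading down
[1] after straight(2): at (-3,-4), heading down
[2] after arc(right, 2): at (-5,-6), heading left
shorter routes all fall short; 2 is best.

straight(2), arc(right, 2)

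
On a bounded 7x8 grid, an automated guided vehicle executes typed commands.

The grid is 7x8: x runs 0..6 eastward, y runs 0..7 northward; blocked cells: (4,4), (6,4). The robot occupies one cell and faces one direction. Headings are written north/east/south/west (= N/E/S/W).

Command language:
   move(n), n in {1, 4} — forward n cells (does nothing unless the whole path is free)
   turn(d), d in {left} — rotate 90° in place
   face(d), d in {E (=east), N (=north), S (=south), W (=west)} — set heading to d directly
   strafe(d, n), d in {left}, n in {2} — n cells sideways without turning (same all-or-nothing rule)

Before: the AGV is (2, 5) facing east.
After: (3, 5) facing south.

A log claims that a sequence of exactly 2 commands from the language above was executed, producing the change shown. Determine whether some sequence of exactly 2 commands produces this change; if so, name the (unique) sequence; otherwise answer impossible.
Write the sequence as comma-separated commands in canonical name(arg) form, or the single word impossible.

key: running face(S) before move(1) would end elsewhere — order is forced
initial: (2, 5) facing east
t=1 move(1) ⇒ (3, 5) facing east
t=2 face(S) ⇒ (3, 5) facing south
uniquely the one of 64 2-step routes that fits.

move(1), face(S)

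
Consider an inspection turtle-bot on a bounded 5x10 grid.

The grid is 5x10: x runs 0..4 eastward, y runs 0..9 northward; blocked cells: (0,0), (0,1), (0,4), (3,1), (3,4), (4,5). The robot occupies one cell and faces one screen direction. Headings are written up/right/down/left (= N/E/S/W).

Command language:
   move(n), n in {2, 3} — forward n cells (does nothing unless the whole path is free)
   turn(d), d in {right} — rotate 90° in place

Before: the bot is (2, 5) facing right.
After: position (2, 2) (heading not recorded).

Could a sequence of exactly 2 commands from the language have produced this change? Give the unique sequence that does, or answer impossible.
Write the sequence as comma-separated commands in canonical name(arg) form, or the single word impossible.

key: order matters: swapping turn(right) and move(3) lands elsewhere
start: (2, 5) facing right
t=1 turn(right) ⇒ (2, 5) facing down
t=2 move(3) ⇒ (2, 2) facing down
no rival 2-sequence matches.

turn(right), move(3)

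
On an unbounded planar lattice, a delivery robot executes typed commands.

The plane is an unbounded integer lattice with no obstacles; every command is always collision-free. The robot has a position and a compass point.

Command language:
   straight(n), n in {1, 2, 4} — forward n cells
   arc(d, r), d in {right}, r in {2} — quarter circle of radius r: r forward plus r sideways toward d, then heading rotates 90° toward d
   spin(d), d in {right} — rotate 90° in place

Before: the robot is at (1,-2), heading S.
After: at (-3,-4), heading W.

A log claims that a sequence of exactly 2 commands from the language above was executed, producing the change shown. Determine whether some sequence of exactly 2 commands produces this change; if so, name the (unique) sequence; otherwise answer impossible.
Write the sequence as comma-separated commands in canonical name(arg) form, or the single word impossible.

arc(right, 2), straight(2)

key: cell and facing (now W) both changed — the 2 commands mix motion and turning
initial: at (1,-2), heading S
[1] after arc(right, 2): at (-1,-4), heading W
[2] after straight(2): at (-3,-4), heading W
no rival 2-sequence matches.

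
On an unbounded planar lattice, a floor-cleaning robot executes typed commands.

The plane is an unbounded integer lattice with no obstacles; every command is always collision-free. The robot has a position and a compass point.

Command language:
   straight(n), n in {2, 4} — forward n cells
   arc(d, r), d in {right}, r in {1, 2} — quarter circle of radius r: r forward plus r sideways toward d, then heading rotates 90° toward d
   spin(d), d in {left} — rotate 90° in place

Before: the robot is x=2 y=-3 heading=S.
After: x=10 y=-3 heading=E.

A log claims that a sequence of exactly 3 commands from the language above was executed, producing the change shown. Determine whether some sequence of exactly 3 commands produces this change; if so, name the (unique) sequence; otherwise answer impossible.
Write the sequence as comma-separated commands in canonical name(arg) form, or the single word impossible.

spin(left), straight(4), straight(4)

key: running straight(4) before spin(left) would end elsewhere — order is forced
begin: x=2 y=-3 heading=S
[1] after spin(left): x=2 y=-3 heading=E
[2] after straight(4): x=6 y=-3 heading=E
[3] after straight(4): x=10 y=-3 heading=E
no other 3-command option fits: unique.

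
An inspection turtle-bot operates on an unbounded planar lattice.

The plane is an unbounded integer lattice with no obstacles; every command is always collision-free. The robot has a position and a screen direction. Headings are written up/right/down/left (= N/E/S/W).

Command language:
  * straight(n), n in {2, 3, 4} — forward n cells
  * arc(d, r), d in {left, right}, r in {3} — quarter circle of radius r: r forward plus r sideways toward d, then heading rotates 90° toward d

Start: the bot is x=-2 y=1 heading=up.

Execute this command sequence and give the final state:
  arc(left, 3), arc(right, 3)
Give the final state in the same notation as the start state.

initial: x=-2 y=1 heading=up
1. arc(left, 3) → x=-5 y=4 heading=left
2. arc(right, 3) → x=-8 y=7 heading=up

x=-8 y=7 heading=up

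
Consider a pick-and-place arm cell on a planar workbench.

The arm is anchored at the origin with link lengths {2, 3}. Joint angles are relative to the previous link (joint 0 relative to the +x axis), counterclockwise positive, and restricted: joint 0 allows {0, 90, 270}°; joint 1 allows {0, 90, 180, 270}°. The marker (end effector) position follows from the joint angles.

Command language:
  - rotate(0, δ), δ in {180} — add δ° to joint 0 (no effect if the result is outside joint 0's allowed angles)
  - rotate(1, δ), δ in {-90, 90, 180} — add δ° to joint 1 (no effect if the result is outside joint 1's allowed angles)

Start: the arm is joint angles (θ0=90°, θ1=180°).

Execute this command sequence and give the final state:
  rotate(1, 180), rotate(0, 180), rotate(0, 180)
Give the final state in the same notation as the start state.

joint angles (θ0=90°, θ1=0°)

begin: joint angles (θ0=90°, θ1=180°)
[1] after rotate(1, 180): joint angles (θ0=90°, θ1=0°)
[2] after rotate(0, 180): joint angles (θ0=270°, θ1=0°)
[3] after rotate(0, 180): joint angles (θ0=90°, θ1=0°)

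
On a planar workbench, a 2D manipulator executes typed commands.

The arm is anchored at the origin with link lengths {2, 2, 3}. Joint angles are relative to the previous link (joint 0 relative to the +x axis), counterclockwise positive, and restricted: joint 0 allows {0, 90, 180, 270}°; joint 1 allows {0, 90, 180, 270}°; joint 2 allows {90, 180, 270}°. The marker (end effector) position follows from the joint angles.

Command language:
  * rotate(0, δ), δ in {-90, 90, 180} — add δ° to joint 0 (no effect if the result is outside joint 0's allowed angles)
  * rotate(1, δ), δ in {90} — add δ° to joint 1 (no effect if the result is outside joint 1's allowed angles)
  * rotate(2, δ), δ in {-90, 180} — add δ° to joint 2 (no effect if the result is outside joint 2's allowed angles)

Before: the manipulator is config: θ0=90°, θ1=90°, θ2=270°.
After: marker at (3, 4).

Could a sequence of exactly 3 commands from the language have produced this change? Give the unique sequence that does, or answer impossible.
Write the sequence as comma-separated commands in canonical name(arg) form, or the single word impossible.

initial: config: θ0=90°, θ1=90°, θ2=270°
[1] after rotate(1, 90): config: θ0=90°, θ1=180°, θ2=270°
[2] after rotate(1, 90): config: θ0=90°, θ1=270°, θ2=270°
[3] after rotate(1, 90): config: θ0=90°, θ1=0°, θ2=270°
no rival 3-sequence matches.

rotate(1, 90), rotate(1, 90), rotate(1, 90)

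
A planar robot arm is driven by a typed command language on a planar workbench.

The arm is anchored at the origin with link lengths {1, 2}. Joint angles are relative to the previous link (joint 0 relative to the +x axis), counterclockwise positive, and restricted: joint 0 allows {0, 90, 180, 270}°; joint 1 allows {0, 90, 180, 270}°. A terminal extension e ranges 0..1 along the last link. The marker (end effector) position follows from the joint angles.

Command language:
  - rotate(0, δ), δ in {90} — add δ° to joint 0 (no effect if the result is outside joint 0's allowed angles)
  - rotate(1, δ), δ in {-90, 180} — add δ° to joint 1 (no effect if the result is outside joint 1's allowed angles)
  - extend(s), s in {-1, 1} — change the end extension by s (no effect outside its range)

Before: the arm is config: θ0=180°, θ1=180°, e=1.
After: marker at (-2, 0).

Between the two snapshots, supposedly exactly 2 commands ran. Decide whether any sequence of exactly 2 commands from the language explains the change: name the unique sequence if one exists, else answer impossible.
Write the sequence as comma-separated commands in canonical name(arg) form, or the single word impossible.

rotate(0, 90), rotate(0, 90)

t0: config: θ0=180°, θ1=180°, e=1
1. rotate(0, 90) → config: θ0=270°, θ1=180°, e=1
2. rotate(0, 90) → config: θ0=0°, θ1=180°, e=1
all 25 alternatives checked — unique.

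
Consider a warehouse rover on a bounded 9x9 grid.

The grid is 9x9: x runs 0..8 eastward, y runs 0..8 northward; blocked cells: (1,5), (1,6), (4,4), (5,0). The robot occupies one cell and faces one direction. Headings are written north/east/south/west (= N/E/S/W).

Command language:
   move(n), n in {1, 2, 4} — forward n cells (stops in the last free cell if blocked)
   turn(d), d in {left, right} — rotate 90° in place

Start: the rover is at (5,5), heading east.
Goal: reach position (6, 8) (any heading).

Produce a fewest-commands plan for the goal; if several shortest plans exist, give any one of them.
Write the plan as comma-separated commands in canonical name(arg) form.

initial: at (5,5), heading east
1. move(1) → at (6,5), heading east
2. turn(left) → at (6,5), heading north
3. move(4) → at (6,8), heading north
no 2-step plan works, so 3 is optimal.

move(1), turn(left), move(4)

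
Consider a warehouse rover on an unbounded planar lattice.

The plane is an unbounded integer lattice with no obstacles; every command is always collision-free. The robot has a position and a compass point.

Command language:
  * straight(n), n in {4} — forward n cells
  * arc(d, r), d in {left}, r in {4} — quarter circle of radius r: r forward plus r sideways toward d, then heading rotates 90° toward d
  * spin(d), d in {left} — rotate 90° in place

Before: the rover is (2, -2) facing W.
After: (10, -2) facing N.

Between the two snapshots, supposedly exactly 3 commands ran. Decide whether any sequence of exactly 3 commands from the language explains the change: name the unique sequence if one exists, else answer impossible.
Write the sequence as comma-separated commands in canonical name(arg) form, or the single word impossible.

key: cell and facing (now N) both changed — the 3 commands mix motion and turning
begin: (2, -2) facing W
step 1 (spin(left)): (2, -2) facing S
step 2 (arc(left, 4)): (6, -6) facing E
step 3 (arc(left, 4)): (10, -2) facing N
all 27 alternatives checked — unique.

spin(left), arc(left, 4), arc(left, 4)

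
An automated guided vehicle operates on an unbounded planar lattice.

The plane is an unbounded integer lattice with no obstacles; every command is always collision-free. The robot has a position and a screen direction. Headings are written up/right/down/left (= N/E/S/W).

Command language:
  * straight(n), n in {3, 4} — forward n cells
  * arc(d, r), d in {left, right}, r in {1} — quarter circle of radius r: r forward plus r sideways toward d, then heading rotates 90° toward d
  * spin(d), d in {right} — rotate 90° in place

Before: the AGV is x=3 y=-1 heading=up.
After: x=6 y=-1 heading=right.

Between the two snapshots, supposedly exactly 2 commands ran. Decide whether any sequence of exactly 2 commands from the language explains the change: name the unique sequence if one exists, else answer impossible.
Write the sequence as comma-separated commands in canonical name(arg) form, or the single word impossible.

key: position moved to (6,-1) AND the heading swung to E — translation plus rotation needed
initial: x=3 y=-1 heading=up
[1] after spin(right): x=3 y=-1 heading=right
[2] after straight(3): x=6 y=-1 heading=right
no rival 2-sequence matches.

spin(right), straight(3)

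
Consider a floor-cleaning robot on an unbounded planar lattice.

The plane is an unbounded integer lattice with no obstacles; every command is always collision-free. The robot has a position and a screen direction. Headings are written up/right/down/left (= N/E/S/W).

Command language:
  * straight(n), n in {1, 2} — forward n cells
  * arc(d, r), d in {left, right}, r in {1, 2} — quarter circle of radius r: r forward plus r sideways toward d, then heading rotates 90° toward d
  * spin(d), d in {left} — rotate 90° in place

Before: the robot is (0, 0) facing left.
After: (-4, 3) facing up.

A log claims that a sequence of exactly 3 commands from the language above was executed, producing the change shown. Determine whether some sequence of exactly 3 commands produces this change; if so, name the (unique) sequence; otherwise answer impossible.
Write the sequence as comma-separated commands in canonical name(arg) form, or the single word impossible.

key: order matters: swapping straight(2) and straight(1) lands elsewhere
t0: (0, 0) facing left
t=1 straight(2) ⇒ (-2, 0) facing left
t=2 arc(right, 2) ⇒ (-4, 2) facing up
t=3 straight(1) ⇒ (-4, 3) facing up
no other 3-command option fits: unique.

straight(2), arc(right, 2), straight(1)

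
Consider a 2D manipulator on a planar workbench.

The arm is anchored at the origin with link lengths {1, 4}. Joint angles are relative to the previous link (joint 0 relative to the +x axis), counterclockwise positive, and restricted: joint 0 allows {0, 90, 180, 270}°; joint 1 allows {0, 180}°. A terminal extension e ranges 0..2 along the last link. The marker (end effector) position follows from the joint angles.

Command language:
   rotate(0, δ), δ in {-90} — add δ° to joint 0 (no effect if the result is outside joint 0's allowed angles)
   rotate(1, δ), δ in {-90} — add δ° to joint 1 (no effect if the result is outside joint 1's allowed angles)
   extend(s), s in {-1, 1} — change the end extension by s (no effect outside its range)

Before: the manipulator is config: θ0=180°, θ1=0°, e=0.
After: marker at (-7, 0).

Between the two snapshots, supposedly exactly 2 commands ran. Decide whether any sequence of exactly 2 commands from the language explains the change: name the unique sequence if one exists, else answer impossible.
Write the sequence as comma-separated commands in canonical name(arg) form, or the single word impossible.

begin: config: θ0=180°, θ1=0°, e=0
t=1 extend(1) ⇒ config: θ0=180°, θ1=0°, e=1
t=2 extend(1) ⇒ config: θ0=180°, θ1=0°, e=2
no rival 2-sequence matches.

extend(1), extend(1)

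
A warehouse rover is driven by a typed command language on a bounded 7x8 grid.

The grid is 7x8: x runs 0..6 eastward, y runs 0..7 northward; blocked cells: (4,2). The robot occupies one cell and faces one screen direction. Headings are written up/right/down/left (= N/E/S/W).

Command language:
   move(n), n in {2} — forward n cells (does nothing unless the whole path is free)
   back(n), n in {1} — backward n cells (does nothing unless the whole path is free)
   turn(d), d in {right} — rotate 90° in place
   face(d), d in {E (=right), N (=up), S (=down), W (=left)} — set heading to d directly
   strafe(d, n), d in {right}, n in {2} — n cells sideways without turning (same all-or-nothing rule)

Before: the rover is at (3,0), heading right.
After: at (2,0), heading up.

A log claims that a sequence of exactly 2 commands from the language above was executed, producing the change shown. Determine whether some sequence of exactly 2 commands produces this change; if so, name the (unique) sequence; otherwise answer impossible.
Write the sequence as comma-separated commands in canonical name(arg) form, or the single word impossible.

key: order matters: swapping back(1) and face(N) lands elsewhere
initial: at (3,0), heading right
t=1 back(1) ⇒ at (2,0), heading right
t=2 face(N) ⇒ at (2,0), heading up
all 64 alternatives checked — unique.

back(1), face(N)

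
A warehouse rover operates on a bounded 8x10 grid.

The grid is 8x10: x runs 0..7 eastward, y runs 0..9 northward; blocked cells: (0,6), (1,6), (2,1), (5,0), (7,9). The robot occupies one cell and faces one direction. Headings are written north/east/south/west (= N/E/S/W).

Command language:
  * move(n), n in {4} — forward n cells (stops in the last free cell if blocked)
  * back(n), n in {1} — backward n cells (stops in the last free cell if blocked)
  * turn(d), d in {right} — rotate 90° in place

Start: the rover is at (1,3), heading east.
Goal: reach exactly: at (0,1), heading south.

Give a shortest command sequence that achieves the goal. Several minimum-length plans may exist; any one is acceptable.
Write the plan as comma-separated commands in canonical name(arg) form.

t0: at (1,3), heading east
step 1 (back(1)): at (0,3), heading east
step 2 (turn(right)): at (0,3), heading south
step 3 (move(4)): at (0,0), heading south
step 4 (back(1)): at (0,1), heading south
nothing shorter than 4 reaches the goal.

back(1), turn(right), move(4), back(1)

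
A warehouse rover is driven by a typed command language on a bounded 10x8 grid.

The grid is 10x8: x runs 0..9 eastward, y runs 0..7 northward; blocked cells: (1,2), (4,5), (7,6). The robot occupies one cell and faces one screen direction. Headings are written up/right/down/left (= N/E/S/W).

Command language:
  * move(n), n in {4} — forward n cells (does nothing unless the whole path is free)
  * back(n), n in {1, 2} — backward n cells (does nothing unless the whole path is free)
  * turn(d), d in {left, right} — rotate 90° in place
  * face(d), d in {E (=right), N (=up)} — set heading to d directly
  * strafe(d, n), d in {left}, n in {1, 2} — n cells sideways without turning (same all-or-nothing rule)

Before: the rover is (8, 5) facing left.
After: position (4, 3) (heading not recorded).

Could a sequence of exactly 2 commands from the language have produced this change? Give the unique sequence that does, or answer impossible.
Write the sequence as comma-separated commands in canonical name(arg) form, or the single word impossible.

key: order matters: swapping strafe(left, 2) and move(4) lands elsewhere
begin: (8, 5) facing left
step 1 (strafe(left, 2)): (8, 3) facing left
step 2 (move(4)): (4, 3) facing left
no other 2-command option fits: unique.

strafe(left, 2), move(4)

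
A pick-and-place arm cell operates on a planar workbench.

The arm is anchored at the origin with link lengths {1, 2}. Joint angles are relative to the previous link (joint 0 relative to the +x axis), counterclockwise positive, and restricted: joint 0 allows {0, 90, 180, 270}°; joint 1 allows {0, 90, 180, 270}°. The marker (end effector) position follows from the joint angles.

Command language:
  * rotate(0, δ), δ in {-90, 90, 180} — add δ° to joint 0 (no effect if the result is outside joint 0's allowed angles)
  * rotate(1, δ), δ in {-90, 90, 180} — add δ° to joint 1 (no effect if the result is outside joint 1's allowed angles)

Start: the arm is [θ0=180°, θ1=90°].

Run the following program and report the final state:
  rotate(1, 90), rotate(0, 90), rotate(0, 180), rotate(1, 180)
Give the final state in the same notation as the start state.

t0: [θ0=180°, θ1=90°]
1. rotate(1, 90) → [θ0=180°, θ1=180°]
2. rotate(0, 90) → [θ0=270°, θ1=180°]
3. rotate(0, 180) → [θ0=90°, θ1=180°]
4. rotate(1, 180) → [θ0=90°, θ1=0°]

[θ0=90°, θ1=0°]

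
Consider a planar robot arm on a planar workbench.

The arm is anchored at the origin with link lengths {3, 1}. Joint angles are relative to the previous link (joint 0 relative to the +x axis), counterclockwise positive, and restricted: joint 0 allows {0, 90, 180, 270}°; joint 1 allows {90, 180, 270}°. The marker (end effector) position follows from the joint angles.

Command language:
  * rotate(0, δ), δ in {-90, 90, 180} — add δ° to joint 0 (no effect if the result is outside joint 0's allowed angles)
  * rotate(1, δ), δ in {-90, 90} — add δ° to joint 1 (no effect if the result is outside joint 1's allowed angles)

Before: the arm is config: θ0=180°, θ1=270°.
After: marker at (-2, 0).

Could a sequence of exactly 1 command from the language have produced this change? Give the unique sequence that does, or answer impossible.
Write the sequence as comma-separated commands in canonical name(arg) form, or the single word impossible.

from: config: θ0=180°, θ1=270°
1. rotate(1, -90) → config: θ0=180°, θ1=180°
no rival 1-sequence matches.

rotate(1, -90)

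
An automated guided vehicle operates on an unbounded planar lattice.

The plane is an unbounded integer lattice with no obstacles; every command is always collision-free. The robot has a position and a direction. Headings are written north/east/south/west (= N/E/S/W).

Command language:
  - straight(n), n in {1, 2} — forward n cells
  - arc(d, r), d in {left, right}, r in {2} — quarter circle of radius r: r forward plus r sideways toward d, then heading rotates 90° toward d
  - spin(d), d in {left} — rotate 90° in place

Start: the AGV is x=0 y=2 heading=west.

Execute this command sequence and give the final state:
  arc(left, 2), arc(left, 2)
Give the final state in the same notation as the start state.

x=0 y=-2 heading=east

initial: x=0 y=2 heading=west
t=1 arc(left, 2) ⇒ x=-2 y=0 heading=south
t=2 arc(left, 2) ⇒ x=0 y=-2 heading=east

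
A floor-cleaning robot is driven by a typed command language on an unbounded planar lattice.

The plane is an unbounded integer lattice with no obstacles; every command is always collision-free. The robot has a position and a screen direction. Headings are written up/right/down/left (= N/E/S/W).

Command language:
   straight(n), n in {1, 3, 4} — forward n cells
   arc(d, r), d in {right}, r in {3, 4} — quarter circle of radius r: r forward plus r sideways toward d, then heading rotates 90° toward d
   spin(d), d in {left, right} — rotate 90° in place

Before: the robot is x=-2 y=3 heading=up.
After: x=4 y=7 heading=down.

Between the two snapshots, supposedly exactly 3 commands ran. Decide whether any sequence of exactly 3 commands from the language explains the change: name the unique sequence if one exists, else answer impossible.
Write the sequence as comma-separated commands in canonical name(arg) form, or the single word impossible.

straight(4), arc(right, 3), arc(right, 3)

key: position moved to (4,7) AND the heading swung to S — translation plus rotation needed
initial: x=-2 y=3 heading=up
1. straight(4) → x=-2 y=7 heading=up
2. arc(right, 3) → x=1 y=10 heading=right
3. arc(right, 3) → x=4 y=7 heading=down
all 343 alternatives checked — unique.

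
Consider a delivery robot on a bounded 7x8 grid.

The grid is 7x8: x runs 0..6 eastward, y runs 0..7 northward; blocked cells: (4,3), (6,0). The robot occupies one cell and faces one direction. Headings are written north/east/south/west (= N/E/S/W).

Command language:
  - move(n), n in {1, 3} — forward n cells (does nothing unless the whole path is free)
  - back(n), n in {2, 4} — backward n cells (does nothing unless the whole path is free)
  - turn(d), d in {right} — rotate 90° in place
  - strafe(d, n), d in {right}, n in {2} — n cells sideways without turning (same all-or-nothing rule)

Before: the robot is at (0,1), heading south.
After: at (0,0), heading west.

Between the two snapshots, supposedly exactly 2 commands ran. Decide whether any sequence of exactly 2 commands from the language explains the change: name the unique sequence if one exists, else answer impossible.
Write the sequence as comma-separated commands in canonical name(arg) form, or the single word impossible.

key: position moved to (0,0) AND the heading swung to W — translation plus rotation needed
t0: at (0,1), heading south
t=1 move(1) ⇒ at (0,0), heading south
t=2 turn(right) ⇒ at (0,0), heading west
no other 2-command option fits: unique.

move(1), turn(right)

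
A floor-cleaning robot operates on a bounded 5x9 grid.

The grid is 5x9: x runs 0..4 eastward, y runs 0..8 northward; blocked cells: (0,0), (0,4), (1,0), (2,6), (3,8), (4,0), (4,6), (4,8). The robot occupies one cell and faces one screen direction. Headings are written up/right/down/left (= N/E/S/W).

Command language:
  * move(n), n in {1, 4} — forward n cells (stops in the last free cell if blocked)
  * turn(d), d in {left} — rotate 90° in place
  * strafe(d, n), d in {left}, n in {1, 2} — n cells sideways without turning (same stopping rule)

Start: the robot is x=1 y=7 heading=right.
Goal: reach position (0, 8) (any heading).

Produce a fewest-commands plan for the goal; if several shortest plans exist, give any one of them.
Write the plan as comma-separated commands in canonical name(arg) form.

turn(left), move(1), strafe(left, 1)

begin: x=1 y=7 heading=right
t=1 turn(left) ⇒ x=1 y=7 heading=up
t=2 move(1) ⇒ x=1 y=8 heading=up
t=3 strafe(left, 1) ⇒ x=0 y=8 heading=up
nothing shorter than 3 reaches the goal.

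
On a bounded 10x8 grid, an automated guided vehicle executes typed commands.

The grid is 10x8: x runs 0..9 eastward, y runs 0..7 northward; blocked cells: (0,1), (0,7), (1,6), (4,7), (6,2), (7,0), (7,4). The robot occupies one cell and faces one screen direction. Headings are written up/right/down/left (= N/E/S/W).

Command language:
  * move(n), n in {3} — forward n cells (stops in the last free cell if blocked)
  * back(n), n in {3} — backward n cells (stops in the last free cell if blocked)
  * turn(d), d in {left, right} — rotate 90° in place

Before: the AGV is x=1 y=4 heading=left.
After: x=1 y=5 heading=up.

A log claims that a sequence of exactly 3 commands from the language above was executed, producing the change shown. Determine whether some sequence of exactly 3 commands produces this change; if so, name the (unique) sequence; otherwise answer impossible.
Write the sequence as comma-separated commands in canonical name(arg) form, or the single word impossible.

key: order matters: swapping turn(right) and move(3) lands elsewhere
initial: x=1 y=4 heading=left
1. turn(right) → x=1 y=4 heading=up
2. move(3) → x=1 y=5 heading=up
3. move(3) → x=1 y=5 heading=up
all 64 alternatives checked — unique.

turn(right), move(3), move(3)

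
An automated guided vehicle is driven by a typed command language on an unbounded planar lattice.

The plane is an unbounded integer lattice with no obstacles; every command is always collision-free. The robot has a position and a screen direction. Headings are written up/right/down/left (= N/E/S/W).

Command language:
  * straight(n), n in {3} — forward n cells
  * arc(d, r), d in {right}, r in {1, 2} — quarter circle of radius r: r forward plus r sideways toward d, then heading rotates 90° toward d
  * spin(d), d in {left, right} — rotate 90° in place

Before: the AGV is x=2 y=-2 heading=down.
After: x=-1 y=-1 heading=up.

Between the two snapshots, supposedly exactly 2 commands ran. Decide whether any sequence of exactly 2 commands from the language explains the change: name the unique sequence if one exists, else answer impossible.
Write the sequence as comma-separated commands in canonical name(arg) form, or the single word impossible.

arc(right, 1), arc(right, 2)

key: cell and facing (now N) both changed — the 2 commands mix motion and turning
start: x=2 y=-2 heading=down
step 1 (arc(right, 1)): x=1 y=-3 heading=left
step 2 (arc(right, 2)): x=-1 y=-1 heading=up
all 25 alternatives checked — unique.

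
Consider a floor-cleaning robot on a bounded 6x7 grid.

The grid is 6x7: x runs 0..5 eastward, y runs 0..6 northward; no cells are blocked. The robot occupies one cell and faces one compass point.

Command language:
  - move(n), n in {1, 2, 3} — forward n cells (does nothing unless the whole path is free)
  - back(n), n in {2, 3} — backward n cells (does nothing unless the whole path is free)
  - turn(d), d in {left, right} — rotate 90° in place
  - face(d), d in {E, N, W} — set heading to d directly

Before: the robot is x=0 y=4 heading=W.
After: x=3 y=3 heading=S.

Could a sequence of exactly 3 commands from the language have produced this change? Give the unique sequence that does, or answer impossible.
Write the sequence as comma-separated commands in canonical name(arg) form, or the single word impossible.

back(3), turn(left), move(1)

key: running move(1) before back(3) would end elsewhere — order is forced
t0: x=0 y=4 heading=W
step 1 (back(3)): x=3 y=4 heading=W
step 2 (turn(left)): x=3 y=4 heading=S
step 3 (move(1)): x=3 y=3 heading=S
uniquely the one of 1000 3-step routes that fits.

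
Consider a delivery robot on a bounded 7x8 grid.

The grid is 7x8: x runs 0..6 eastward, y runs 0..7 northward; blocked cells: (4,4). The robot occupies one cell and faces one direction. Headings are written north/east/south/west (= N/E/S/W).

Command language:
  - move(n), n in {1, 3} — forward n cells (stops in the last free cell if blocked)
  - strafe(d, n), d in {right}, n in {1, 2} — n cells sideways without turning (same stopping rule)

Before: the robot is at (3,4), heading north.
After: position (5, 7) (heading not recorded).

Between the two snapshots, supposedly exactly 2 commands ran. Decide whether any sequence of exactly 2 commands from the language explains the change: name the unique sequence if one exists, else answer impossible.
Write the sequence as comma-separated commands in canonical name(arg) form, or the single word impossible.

move(3), strafe(right, 2)

key: running strafe(right, 2) before move(3) would end elsewhere — order is forced
t0: at (3,4), heading north
[1] after move(3): at (3,7), heading north
[2] after strafe(right, 2): at (5,7), heading north
uniquely the one of 16 2-step routes that fits.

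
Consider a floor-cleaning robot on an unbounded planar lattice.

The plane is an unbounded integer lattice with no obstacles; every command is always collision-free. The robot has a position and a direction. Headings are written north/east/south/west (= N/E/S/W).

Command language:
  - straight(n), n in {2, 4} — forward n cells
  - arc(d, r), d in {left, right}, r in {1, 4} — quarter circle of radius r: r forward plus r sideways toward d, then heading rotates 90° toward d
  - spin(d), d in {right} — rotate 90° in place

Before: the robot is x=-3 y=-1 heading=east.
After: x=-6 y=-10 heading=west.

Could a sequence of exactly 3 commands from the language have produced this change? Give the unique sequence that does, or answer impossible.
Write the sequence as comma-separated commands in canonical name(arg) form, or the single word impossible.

key: running arc(right, 4) before arc(right, 1) would end elsewhere — order is forced
begin: x=-3 y=-1 heading=east
t=1 arc(right, 1) ⇒ x=-2 y=-2 heading=south
t=2 straight(4) ⇒ x=-2 y=-6 heading=south
t=3 arc(right, 4) ⇒ x=-6 y=-10 heading=west
all 343 alternatives checked — unique.

arc(right, 1), straight(4), arc(right, 4)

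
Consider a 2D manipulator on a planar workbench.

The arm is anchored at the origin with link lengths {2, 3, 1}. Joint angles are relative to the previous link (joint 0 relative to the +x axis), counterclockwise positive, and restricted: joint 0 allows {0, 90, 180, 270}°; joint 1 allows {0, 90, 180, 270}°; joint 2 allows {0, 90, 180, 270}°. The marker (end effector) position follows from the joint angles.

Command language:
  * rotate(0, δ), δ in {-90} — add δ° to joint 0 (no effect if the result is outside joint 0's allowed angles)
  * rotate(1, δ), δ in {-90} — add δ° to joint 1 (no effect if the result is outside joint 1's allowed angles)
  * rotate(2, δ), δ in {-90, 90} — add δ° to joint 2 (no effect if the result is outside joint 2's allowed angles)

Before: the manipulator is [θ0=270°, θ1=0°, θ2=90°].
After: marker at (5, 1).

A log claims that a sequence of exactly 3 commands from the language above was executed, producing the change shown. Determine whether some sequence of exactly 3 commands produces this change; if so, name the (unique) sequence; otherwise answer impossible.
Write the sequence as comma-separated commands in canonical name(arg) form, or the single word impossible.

from: [θ0=270°, θ1=0°, θ2=90°]
t=1 rotate(0, -90) ⇒ [θ0=180°, θ1=0°, θ2=90°]
t=2 rotate(0, -90) ⇒ [θ0=90°, θ1=0°, θ2=90°]
t=3 rotate(0, -90) ⇒ [θ0=0°, θ1=0°, θ2=90°]
all 64 alternatives checked — unique.

rotate(0, -90), rotate(0, -90), rotate(0, -90)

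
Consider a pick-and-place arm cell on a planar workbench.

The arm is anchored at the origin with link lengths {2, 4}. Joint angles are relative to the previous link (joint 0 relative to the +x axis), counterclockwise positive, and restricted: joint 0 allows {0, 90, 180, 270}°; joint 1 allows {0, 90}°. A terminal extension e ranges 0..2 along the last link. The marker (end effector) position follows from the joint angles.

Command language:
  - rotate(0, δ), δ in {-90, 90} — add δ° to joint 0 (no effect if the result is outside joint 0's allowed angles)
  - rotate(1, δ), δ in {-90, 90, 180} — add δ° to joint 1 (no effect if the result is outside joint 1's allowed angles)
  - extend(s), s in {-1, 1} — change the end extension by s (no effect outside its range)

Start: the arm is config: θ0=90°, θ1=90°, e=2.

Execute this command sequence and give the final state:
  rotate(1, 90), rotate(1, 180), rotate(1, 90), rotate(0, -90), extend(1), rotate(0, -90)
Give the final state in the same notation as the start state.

from: config: θ0=90°, θ1=90°, e=2
t=1 rotate(1, 90) ⇒ config: θ0=90°, θ1=90°, e=2
t=2 rotate(1, 180) ⇒ config: θ0=90°, θ1=90°, e=2
t=3 rotate(1, 90) ⇒ config: θ0=90°, θ1=90°, e=2
t=4 rotate(0, -90) ⇒ config: θ0=0°, θ1=90°, e=2
t=5 extend(1) ⇒ config: θ0=0°, θ1=90°, e=2
t=6 rotate(0, -90) ⇒ config: θ0=270°, θ1=90°, e=2

config: θ0=270°, θ1=90°, e=2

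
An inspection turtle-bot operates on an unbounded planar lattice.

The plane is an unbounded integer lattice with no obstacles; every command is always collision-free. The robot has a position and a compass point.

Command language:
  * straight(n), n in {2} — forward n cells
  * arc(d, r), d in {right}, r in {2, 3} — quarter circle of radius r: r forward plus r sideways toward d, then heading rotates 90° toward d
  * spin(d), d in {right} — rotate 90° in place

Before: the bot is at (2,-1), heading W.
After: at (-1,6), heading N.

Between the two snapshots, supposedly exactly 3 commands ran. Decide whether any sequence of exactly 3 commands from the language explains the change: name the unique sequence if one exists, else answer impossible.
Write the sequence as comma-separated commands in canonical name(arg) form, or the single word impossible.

key: running straight(2) before arc(right, 3) would end elsewhere — order is forced
start: at (2,-1), heading W
step 1 (arc(right, 3)): at (-1,2), heading N
step 2 (straight(2)): at (-1,4), heading N
step 3 (straight(2)): at (-1,6), heading N
no other 3-command option fits: unique.

arc(right, 3), straight(2), straight(2)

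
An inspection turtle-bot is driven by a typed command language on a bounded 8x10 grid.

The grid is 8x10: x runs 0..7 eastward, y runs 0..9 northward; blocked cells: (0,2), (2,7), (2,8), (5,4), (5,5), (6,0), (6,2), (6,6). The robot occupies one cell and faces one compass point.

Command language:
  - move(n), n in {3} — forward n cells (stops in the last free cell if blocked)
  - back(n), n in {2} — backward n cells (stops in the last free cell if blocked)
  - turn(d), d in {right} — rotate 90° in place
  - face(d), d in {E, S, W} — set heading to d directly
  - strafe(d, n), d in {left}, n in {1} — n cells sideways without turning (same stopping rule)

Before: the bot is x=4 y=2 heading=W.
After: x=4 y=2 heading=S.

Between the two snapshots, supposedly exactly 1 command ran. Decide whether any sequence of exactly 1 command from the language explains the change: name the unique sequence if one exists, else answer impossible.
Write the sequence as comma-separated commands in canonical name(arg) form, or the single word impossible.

face(S)

key: parked at (4,2) the whole time — nothing moves the robot
from: x=4 y=2 heading=W
step 1 (face(S)): x=4 y=2 heading=S
all 7 alternatives checked — unique.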